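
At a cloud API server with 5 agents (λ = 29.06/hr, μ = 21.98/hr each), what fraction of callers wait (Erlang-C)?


a = λ/μ = 1.3221; ρ = a/5 = 0.2644
P₀ = 0.266358 (from M/M/c formula)
C(c,a) = [a^c/(c!(1−ρ))]·P₀ = [4.03961/(120·0.7356)]·0.266358
= 0.04576·0.266358 = 0.012190

Final: 0.012190


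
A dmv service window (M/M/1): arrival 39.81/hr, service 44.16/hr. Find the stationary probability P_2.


ρ = 39.81/44.16 = 0.9015
P_n = (1−ρ)·ρ^n = (1 − 0.9015)·0.9015^2 = 0.09851·0.812692 = 0.080055

Final: 0.080055


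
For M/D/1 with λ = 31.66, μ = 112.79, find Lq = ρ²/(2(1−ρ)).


ρ = 31.66/112.79 = 0.2807
M/D/1: Lq = ρ²/(2(1−ρ)) = 0.07879/(2·0.7193) = 0.05477

Final: 0.05477


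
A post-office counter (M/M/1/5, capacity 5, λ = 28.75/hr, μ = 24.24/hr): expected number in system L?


ρ = 28.75/24.24 = 1.1861
L = ρ[1 − (K+1)ρ^K + Kρ^(K+1)] / [(1−ρ)(1−ρ^(K+1))]
Numerator: 1.1861·(1 − 6·2.347071 + 5·2.783758) = 0.991974
Denominator: (-0.1861)·(-1.783758) = 0.331879
L = 0.991974/0.331879 = 2.9890

Final: 2.9890


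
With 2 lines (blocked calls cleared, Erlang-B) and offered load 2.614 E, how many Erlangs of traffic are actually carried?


B(2,2.614) = 0.485954 (Erlang-B)
Carried load = a(1 − B) = 2.614·(1 − 0.485954) = 2.614·0.514046 = 1.3437 E

Final: 1.3437 Erlangs


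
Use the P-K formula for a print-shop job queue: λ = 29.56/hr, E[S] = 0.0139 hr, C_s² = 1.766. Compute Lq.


ρ = λ·E[S] = 29.56·0.0139 = 0.4109
Lq = ρ²(1+C_s²)/(2(1−ρ)) = 0.1688·(1+1.766)/(2·0.5891)
= 0.1688·2.7660/1.1782 = 0.39633

Final: 0.39633


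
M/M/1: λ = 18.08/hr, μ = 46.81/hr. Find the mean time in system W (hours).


W = 1/(μ−λ) = 1/(46.81 − 18.08) = 1/28.73 = 0.03481 hr

Final: 0.03481 hr


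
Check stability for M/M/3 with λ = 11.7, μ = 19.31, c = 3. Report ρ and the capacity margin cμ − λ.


Total capacity cμ = 3·19.31 = 57.93/hr
ρ = λ/(cμ) = 11.7/57.93 = 0.2020
Stable ⇔ ρ < 1: YES
Spare capacity = cμ − λ = 57.93 − 11.7 = 46.23/hr

Final: ρ = 0.2020; stable; margin = 46.23/hr


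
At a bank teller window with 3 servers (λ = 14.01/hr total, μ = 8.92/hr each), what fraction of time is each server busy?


ρ = λ/(cμ) = 14.01/(3·8.92) = 14.01/26.76 = 0.5235

Final: 0.5235


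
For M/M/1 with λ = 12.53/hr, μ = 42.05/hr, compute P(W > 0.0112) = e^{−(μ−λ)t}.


W ~ Exponential(μ−λ) for M/M/1.
μ − λ = 42.05 − 12.53 = 29.5200
P(W > t) = e^{−(μ−λ)t} = e^{−0.3306} = 0.718475

Final: 0.718475


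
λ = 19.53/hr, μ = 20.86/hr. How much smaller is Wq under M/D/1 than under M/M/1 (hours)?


ρ = 19.53/20.86 = 0.9362
Wq(M/M/1) = ρ/(μ−λ) = 0.9362/1.33 = 0.70394 hr
Wq(M/D/1) = ρ/(2(μ−λ)) = 0.35197 hr
Savings = 0.70394 − 0.35197 = 0.35197 hr

Final: 0.35197 hr


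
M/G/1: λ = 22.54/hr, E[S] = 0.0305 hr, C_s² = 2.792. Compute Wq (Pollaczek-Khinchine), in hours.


ρ = λ·E[S] = 22.54·0.0305 = 0.6875
E[S²] = E[S]²(1+C_s²) = 0.0305²·(1+2.792) = 0.003528
Wq = λ·E[S²]/(2(1−ρ)) = 22.54·0.003528/(2·0.3125) = 0.12720 hr

Final: 0.12720 hr


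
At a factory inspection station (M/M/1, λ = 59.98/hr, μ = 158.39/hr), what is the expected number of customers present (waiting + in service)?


ρ = λ/μ = 59.98/158.39 = 0.3787
L = ρ/(1−ρ) = 0.3787/(1 − 0.3787) = 0.3787/0.6213 = 0.6095

Final: 0.6095


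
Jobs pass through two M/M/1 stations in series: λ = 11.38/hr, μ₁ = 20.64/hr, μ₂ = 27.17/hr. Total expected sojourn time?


Each node sees arrival rate λ = 11.38/hr (tandem ⇒ throughput preserved).
W₁ = 1/(μ₁−λ) = 1/(20.64−11.38) = 0.10799 hr
W₂ = 1/(μ₂−λ) = 1/(27.17−11.38) = 0.06333 hr
W_total = W₁ + W₂ = 0.10799 + 0.06333 = 0.17132 hr

Final: 0.17132 hr


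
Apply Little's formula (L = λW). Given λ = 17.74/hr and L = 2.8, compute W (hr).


W = L/λ = 2.8/17.74 = 0.1578 hr

Final: 0.1578 hr


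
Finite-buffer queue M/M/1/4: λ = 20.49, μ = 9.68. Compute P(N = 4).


ρ = λ/μ = 20.49/9.68 = 2.1167
P_K = (1−ρ)ρ^K/(1−ρ^(K+1)) = (-1.1167·20.075502)/(1 − 42.494528)
= -22.419026/-41.494528 = 0.540289

Final: 0.540289


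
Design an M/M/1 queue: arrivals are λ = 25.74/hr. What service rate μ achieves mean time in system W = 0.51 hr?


W = 1/(μ−λ) ⇒ μ − λ = 1/W = 1/0.51 = 1.9608
μ = λ + 1/W = 25.74 + 1.9608 = 27.7008 per hr

Final: 27.7008 /hr


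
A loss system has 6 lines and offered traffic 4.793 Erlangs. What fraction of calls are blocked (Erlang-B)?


B(c,a) = (a^c/c!) / Σ_{k=0}^{c} a^k/k!
a^6/6! = 16.838836
Σ terms (k=0..6): 1.00000 + 4.79300 + 11.48642 + 18.35148 + 21.98966 + 21.07929 + 16.83884 = 95.538683
B = 16.838836/95.538683 = 0.176252

Final: 0.176252


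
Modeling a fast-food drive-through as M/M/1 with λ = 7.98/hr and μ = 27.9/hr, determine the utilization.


ρ = λ/μ = 7.98/27.9 = 0.2860

Final: 0.2860


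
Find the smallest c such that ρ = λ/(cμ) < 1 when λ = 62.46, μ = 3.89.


Stability requires cμ > λ ⇔ c > λ/μ.
λ/μ = 62.46/3.89 = 16.0566
Minimum integer c = ⌊16.0566⌋ + 1 = 17
Check: 17·3.89 = 66.13 > 62.46, while 16·3.89 = 62.24 ≤ 62.46

Final: 17 servers


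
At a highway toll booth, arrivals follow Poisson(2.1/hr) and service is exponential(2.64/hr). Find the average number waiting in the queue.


ρ = 2.1/2.64 = 0.7955
Lq = ρ²/(1−ρ) = 0.6327/0.2045 = 3.0934

Final: 3.0934


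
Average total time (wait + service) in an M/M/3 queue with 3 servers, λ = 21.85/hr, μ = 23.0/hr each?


a = 0.9500; ρ = 0.3167; P₀ = 0.383088
Lq = P₀·a^c·ρ/(c!(1−ρ)²) = 0.03712
Wq = Lq/λ = 0.03712/21.85 = 0.001699 hr
W = Wq + 1/μ = 0.001699 + 0.04348 = 0.04518 hr

Final: 0.04518 hr


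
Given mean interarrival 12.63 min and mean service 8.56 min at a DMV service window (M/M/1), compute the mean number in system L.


λ = 60/12.63 = 4.7506 /hr
μ = 60/8.56 = 7.0093 /hr
ρ = λ/μ = 4.7506/7.0093 = 0.6778
L = ρ/(1−ρ) = 0.6778/0.3222 = 2.1032

Final: 2.1032


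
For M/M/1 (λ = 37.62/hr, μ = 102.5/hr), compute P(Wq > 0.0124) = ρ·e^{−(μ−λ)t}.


ρ = 37.62/102.5 = 0.3670
P(Wq > t) = ρ·e^{−(μ−λ)t} = 0.3670·e^{−0.8045}
= 0.3670·0.447306 = 0.164172

Final: 0.164172


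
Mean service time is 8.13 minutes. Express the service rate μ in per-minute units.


μ = 1/(service time) in consistent units.
1 minute = 1 min, so μ = 1/8.13 = 0.1230 per minute

Final: 0.1230 /min


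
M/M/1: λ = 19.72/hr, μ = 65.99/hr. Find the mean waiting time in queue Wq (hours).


ρ = 19.72/65.99 = 0.2988
Wq = ρ/(μ−λ) = 0.2988/(65.99 − 19.72) = 0.2988/46.27 = 0.006458 hr

Final: 0.006458 hr


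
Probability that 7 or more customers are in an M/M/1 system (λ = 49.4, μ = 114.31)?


ρ = 49.4/114.31 = 0.4322
P(N ≥ n) = ρ^n = 0.4322^7 = 0.002815

Final: 0.002815


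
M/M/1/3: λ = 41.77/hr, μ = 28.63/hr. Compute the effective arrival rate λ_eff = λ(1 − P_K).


ρ = 1.4590; P_K = (1−ρ)ρ^3/(1−ρ^4) = 0.403676
λ_eff = λ(1 − P_K) = 41.77·(1 − 0.403676) = 41.77·0.596324 = 24.9084 /hr

Final: 24.9084 /hr


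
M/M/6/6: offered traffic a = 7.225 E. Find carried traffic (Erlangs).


B(6,7.225) = 0.345175 (Erlang-B)
Carried load = a(1 − B) = 7.225·(1 − 0.345175) = 7.225·0.654825 = 4.7311 E

Final: 4.7311 Erlangs


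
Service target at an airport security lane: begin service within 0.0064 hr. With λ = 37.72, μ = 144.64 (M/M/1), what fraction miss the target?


ρ = 37.72/144.64 = 0.2608
P(Wq > t) = ρ·e^{−(μ−λ)t} = 0.2608·e^{−0.6843}
= 0.2608·0.504449 = 0.131553

Final: 0.131553


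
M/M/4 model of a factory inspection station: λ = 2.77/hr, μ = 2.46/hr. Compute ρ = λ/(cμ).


ρ = λ/(cμ) = 2.77/(4·2.46) = 2.77/9.84 = 0.2815

Final: 0.2815


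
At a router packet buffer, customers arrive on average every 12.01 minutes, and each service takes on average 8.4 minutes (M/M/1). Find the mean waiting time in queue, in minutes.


λ = 60/12.01 = 4.9958 /hr
μ = 60/8.4 = 7.1429 /hr
ρ = λ/μ = 4.9958/7.1429 = 0.6994
Wq = ρ/(μ−λ) = 0.6994/(7.1429−4.9958) = 0.32576 hr
In minutes: 0.32576·60 = 19.546 min

Final: 19.546 min


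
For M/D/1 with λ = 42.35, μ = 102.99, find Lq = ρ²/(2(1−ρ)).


ρ = 42.35/102.99 = 0.4112
M/D/1: Lq = ρ²/(2(1−ρ)) = 0.1691/(2·0.5888) = 0.14359

Final: 0.14359


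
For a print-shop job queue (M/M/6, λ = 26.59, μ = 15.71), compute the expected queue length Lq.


a = λ/μ = 1.6926; ρ = a/6 = 0.2821
P₀ = 0.183951
Lq = P₀·a^c·ρ / (c!·(1−ρ)²) = 0.183951·23.51002·0.2821/(720·0.51539)
= 0.003288

Final: 0.003288


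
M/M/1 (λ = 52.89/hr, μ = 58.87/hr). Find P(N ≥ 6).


ρ = 52.89/58.87 = 0.8984
P(N ≥ n) = ρ^n = 0.8984^6 = 0.525869

Final: 0.525869


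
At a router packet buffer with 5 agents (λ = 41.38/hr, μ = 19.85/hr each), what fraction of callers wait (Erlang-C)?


a = λ/μ = 2.0846; ρ = a/5 = 0.4169
P₀ = 0.123200 (from M/M/c formula)
C(c,a) = [a^c/(c!(1−ρ))]·P₀ = [39.36859/(120·0.5831)]·0.123200
= 0.56266·0.123200 = 0.069320

Final: 0.069320


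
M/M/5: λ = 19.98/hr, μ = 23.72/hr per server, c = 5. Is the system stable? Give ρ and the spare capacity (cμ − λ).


Total capacity cμ = 5·23.72 = 118.60/hr
ρ = λ/(cμ) = 19.98/118.60 = 0.1685
Stable ⇔ ρ < 1: YES
Spare capacity = cμ − λ = 118.60 − 19.98 = 98.62/hr

Final: ρ = 0.1685; stable; margin = 98.62/hr


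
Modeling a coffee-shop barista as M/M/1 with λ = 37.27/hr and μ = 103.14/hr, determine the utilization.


ρ = λ/μ = 37.27/103.14 = 0.3614

Final: 0.3614


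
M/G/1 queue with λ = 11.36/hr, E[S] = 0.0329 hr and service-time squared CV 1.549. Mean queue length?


ρ = λ·E[S] = 11.36·0.0329 = 0.3737
Lq = ρ²(1+C_s²)/(2(1−ρ)) = 0.1397·(1+1.549)/(2·0.6263)
= 0.1397·2.5490/1.2525 = 0.28427

Final: 0.28427


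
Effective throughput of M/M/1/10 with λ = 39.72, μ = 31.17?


ρ = 1.2743; P_K = (1−ρ)ρ^10/(1−ρ^11) = 0.231335
λ_eff = λ(1 − P_K) = 39.72·(1 − 0.231335) = 39.72·0.768665 = 30.5314 /hr

Final: 30.5314 /hr


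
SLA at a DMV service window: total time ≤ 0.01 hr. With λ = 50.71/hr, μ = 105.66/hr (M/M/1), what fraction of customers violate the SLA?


W ~ Exponential(μ−λ) for M/M/1.
μ − λ = 105.66 − 50.71 = 54.9500
P(W > t) = e^{−(μ−λ)t} = e^{−0.5495} = 0.577238

Final: 0.577238


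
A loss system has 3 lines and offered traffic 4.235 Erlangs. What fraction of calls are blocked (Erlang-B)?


B(c,a) = (a^c/c!) / Σ_{k=0}^{c} a^k/k!
a^3/3! = 12.659280
Σ terms (k=0..3): 1.00000 + 4.23500 + 8.96761 + 12.65928 = 26.861892
B = 12.659280/26.861892 = 0.471273

Final: 0.471273


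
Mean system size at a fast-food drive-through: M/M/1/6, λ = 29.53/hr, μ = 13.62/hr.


ρ = 29.53/13.62 = 2.1681
L = ρ[1 − (K+1)ρ^K + Kρ^(K+1)] / [(1−ρ)(1−ρ^(K+1))]
Numerator: 2.1681·(1 − 7·103.876674 + 6·225.218663) = 1355.464418
Denominator: (-1.1681)·(-224.218663) = 261.917689
L = 1355.464418/261.917689 = 5.1752

Final: 5.1752


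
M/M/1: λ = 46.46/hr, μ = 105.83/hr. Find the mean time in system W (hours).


W = 1/(μ−λ) = 1/(105.83 − 46.46) = 1/59.37 = 0.01684 hr

Final: 0.01684 hr


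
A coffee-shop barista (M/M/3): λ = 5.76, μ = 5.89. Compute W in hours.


a = 0.9779; ρ = 0.3260; P₀ = 0.372113
Lq = P₀·a^c·ρ/(c!(1−ρ)²) = 0.04162
Wq = Lq/λ = 0.04162/5.76 = 0.007225 hr
W = Wq + 1/μ = 0.007225 + 0.16978 = 0.17700 hr

Final: 0.17700 hr


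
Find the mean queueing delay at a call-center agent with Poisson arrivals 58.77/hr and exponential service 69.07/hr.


ρ = 58.77/69.07 = 0.8509
Wq = ρ/(μ−λ) = 0.8509/(69.07 − 58.77) = 0.8509/10.30 = 0.08261 hr

Final: 0.08261 hr


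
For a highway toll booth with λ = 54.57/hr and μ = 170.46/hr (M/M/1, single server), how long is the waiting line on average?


ρ = 54.57/170.46 = 0.3201
Lq = ρ²/(1−ρ) = 0.1025/0.6799 = 0.1507

Final: 0.1507


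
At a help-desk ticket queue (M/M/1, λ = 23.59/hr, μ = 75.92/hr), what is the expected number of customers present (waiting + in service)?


ρ = λ/μ = 23.59/75.92 = 0.3107
L = ρ/(1−ρ) = 0.3107/(1 − 0.3107) = 0.3107/0.6893 = 0.4508

Final: 0.4508


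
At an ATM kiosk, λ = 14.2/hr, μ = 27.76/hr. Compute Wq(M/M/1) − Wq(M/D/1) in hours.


ρ = 14.2/27.76 = 0.5115
Wq(M/M/1) = ρ/(μ−λ) = 0.5115/13.56 = 0.03772 hr
Wq(M/D/1) = ρ/(2(μ−λ)) = 0.01886 hr
Savings = 0.03772 − 0.01886 = 0.01886 hr

Final: 0.01886 hr


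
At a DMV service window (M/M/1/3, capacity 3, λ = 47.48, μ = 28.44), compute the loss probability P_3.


ρ = λ/μ = 47.48/28.44 = 1.6695
P_K = (1−ρ)ρ^K/(1−ρ^(K+1)) = (-0.6695·4.653110)/(1 − 7.768273)
= -3.115163/-6.768273 = 0.460260

Final: 0.460260


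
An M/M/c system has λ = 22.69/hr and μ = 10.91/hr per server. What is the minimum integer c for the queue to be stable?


Stability requires cμ > λ ⇔ c > λ/μ.
λ/μ = 22.69/10.91 = 2.0797
Minimum integer c = ⌊2.0797⌋ + 1 = 3
Check: 3·10.91 = 32.73 > 22.69, while 2·10.91 = 21.82 ≤ 22.69

Final: 3 servers


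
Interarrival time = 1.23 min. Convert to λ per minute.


λ = 1/(interarrival time) in consistent units.
1 minute = 1 min, so λ = 1/1.23 = 0.8130 per minute

Final: 0.8130 /min


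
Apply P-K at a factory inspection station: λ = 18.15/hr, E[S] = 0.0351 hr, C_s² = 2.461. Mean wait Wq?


ρ = λ·E[S] = 18.15·0.0351 = 0.6371
E[S²] = E[S]²(1+C_s²) = 0.0351²·(1+2.461) = 0.004264
Wq = λ·E[S²]/(2(1−ρ)) = 18.15·0.004264/(2·0.3629) = 0.10662 hr

Final: 0.10662 hr


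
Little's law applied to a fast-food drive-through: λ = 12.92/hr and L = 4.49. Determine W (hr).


W = L/λ = 4.49/12.92 = 0.3475 hr

Final: 0.3475 hr


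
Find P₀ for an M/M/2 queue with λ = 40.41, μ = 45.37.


a = λ/μ = 40.41/45.37 = 0.8907; ρ = a/c = 0.4453
Σ_{k=0}^{1} a^k/k! (terms k=0..1) = 1.00000 + 0.89068 = 1.89068
Tail: a^2/(2!(1−ρ)) = 0.79330/(2·0.5547) = 0.71513
P₀ = 1/(1.89068 + 0.71513) = 1/2.60580 = 0.383759

Final: 0.383759


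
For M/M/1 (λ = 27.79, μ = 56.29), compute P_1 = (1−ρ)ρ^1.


ρ = 27.79/56.29 = 0.4937
P_n = (1−ρ)·ρ^n = (1 − 0.4937)·0.4937^1 = 0.5063·0.493693 = 0.249960

Final: 0.249960


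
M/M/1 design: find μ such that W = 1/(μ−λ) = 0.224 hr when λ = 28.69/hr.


W = 1/(μ−λ) ⇒ μ − λ = 1/W = 1/0.224 = 4.4643
μ = λ + 1/W = 28.69 + 4.4643 = 33.1543 per hr

Final: 33.1543 /hr


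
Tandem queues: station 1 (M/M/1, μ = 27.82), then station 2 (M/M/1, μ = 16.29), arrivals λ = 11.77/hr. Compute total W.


Each node sees arrival rate λ = 11.77/hr (tandem ⇒ throughput preserved).
W₁ = 1/(μ₁−λ) = 1/(27.82−11.77) = 0.06231 hr
W₂ = 1/(μ₂−λ) = 1/(16.29−11.77) = 0.22124 hr
W_total = W₁ + W₂ = 0.06231 + 0.22124 = 0.28354 hr

Final: 0.28354 hr


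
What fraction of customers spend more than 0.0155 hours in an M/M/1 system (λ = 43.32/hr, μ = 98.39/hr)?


W ~ Exponential(μ−λ) for M/M/1.
μ − λ = 98.39 − 43.32 = 55.0700
P(W > t) = e^{−(μ−λ)t} = e^{−0.8536} = 0.425885

Final: 0.425885


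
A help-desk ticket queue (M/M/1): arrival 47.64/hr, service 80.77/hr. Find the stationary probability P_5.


ρ = 47.64/80.77 = 0.5898
P_n = (1−ρ)·ρ^n = (1 − 0.5898)·0.5898^5 = 0.4102·0.071385 = 0.029281

Final: 0.029281


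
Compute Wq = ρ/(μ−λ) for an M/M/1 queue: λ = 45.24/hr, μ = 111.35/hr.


ρ = 45.24/111.35 = 0.4063
Wq = ρ/(μ−λ) = 0.4063/(111.35 − 45.24) = 0.4063/66.11 = 0.006146 hr

Final: 0.006146 hr


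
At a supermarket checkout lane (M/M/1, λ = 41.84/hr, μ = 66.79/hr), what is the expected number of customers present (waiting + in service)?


ρ = λ/μ = 41.84/66.79 = 0.6264
L = ρ/(1−ρ) = 0.6264/(1 − 0.6264) = 0.6264/0.3736 = 1.6770

Final: 1.6770


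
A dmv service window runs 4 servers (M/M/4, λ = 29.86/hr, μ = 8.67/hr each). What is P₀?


a = λ/μ = 29.86/8.67 = 3.4441; ρ = a/c = 0.8610
Σ_{k=0}^{3} a^k/k! (terms k=0..3) = 1.00000 + 3.44406 + 5.93077 + 6.80865 = 17.18348
Tail: a^4/(4!(1−ρ)) = 140.69635/(24·0.1390) = 42.17971
P₀ = 1/(17.18348 + 42.17971) = 1/59.36320 = 0.016845

Final: 0.016845


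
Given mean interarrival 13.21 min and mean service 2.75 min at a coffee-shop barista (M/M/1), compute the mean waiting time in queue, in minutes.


λ = 60/13.21 = 4.5420 /hr
μ = 60/2.75 = 21.8182 /hr
ρ = λ/μ = 4.5420/21.8182 = 0.2082
Wq = ρ/(μ−λ) = 0.2082/(21.8182−4.5420) = 0.01205 hr
In minutes: 0.01205·60 = 0.7230 min

Final: 0.7230 min


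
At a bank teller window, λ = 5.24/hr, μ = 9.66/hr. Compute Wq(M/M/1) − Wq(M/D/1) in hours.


ρ = 5.24/9.66 = 0.5424
Wq(M/M/1) = ρ/(μ−λ) = 0.5424/4.42 = 0.12272 hr
Wq(M/D/1) = ρ/(2(μ−λ)) = 0.06136 hr
Savings = 0.12272 − 0.06136 = 0.06136 hr

Final: 0.06136 hr


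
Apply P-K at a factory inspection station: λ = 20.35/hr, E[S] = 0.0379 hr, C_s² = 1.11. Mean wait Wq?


ρ = λ·E[S] = 20.35·0.0379 = 0.7713
E[S²] = E[S]²(1+C_s²) = 0.0379²·(1+1.11) = 0.003031
Wq = λ·E[S²]/(2(1−ρ)) = 20.35·0.003031/(2·0.2287) = 0.13482 hr

Final: 0.13482 hr


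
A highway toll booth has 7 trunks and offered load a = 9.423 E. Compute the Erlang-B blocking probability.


B(c,a) = (a^c/c!) / Σ_{k=0}^{c} a^k/k!
a^7/7! = 1308.861826
Σ terms (k=0..7): 1.00000 + 9.42300 + 44.39646 + 139.44929 + 328.50768 + 619.10557 + 972.30529 + 1308.86183 = 3423.049123
B = 1308.861826/3423.049123 = 0.382367

Final: 0.382367


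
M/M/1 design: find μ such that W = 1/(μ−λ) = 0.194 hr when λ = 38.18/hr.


W = 1/(μ−λ) ⇒ μ − λ = 1/W = 1/0.194 = 5.1546
μ = λ + 1/W = 38.18 + 5.1546 = 43.3346 per hr

Final: 43.3346 /hr


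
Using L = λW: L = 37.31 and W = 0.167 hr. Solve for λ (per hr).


λ = L/W = 37.31/0.167 = 223.4132 /hr

Final: 223.4132 /hr


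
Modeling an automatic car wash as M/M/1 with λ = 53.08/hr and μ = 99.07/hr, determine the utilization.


ρ = λ/μ = 53.08/99.07 = 0.5358

Final: 0.5358


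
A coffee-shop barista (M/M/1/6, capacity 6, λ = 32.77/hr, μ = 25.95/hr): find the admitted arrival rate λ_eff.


ρ = 1.2628; P_K = (1−ρ)ρ^6/(1−ρ^7) = 0.258616
λ_eff = λ(1 − P_K) = 32.77·(1 − 0.258616) = 32.77·0.741384 = 24.2952 /hr

Final: 24.2952 /hr


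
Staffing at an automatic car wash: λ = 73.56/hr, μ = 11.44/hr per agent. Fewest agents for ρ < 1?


Stability requires cμ > λ ⇔ c > λ/μ.
λ/μ = 73.56/11.44 = 6.4301
Minimum integer c = ⌊6.4301⌋ + 1 = 7
Check: 7·11.44 = 80.08 > 73.56, while 6·11.44 = 68.64 ≤ 73.56

Final: 7 servers


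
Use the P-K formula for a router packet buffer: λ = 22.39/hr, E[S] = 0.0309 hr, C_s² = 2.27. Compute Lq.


ρ = λ·E[S] = 22.39·0.0309 = 0.6919
Lq = ρ²(1+C_s²)/(2(1−ρ)) = 0.4787·(1+2.27)/(2·0.3081)
= 0.4787·3.2700/0.6163 = 2.53970

Final: 2.53970


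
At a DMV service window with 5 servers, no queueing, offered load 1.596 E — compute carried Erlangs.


B(5,1.596) = 0.017597 (Erlang-B)
Carried load = a(1 − B) = 1.596·(1 − 0.017597) = 1.596·0.982403 = 1.5679 E

Final: 1.5679 Erlangs


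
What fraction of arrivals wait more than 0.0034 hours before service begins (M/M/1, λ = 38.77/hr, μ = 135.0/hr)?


ρ = 38.77/135.0 = 0.2872
P(Wq > t) = ρ·e^{−(μ−λ)t} = 0.2872·e^{−0.3272}
= 0.2872·0.720953 = 0.207047

Final: 0.207047


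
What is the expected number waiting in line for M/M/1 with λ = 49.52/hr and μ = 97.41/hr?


ρ = 49.52/97.41 = 0.5084
Lq = ρ²/(1−ρ) = 0.2584/0.4916 = 0.5257

Final: 0.5257


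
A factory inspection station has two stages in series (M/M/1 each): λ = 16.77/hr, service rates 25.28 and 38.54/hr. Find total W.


Each node sees arrival rate λ = 16.77/hr (tandem ⇒ throughput preserved).
W₁ = 1/(μ₁−λ) = 1/(25.28−16.77) = 0.11751 hr
W₂ = 1/(μ₂−λ) = 1/(38.54−16.77) = 0.04593 hr
W_total = W₁ + W₂ = 0.11751 + 0.04593 = 0.16344 hr

Final: 0.16344 hr


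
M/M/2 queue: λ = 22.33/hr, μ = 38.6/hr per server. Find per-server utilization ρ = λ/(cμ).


ρ = λ/(cμ) = 22.33/(2·38.6) = 22.33/77.20 = 0.2892

Final: 0.2892


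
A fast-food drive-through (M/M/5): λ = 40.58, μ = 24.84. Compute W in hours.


a = 1.6337; ρ = 0.3267; P₀ = 0.194722
Lq = P₀·a^c·ρ/(c!(1−ρ)²) = 0.01361
Wq = Lq/λ = 0.01361/40.58 = 0.0003354 hr
W = Wq + 1/μ = 0.0003354 + 0.04026 = 0.04059 hr

Final: 0.04059 hr


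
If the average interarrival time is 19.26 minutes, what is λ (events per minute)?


λ = 1/(interarrival time) in consistent units.
1 minute = 1 min, so λ = 1/19.26 = 0.05192 per minute

Final: 0.05192 /min


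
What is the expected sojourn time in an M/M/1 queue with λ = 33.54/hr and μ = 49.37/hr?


W = 1/(μ−λ) = 1/(49.37 − 33.54) = 1/15.83 = 0.06317 hr

Final: 0.06317 hr


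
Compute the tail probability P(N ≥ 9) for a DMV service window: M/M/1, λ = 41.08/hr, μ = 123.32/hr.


ρ = 41.08/123.32 = 0.3331
P(N ≥ n) = ρ^n = 0.3331^9 = 0.00005051

Final: 0.00005051


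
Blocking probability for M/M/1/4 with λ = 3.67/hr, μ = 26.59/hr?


ρ = λ/μ = 3.67/26.59 = 0.1380
P_K = (1−ρ)ρ^K/(1−ρ^(K+1)) = (0.8620·0.0003629)/(1 − 0.00005009)
= 0.0003128/0.999950 = 0.0003128

Final: 0.0003128


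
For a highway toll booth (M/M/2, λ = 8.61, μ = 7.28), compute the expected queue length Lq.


a = λ/μ = 1.1827; ρ = a/2 = 0.5913
P₀ = 0.256798
Lq = P₀·a^c·ρ / (c!·(1−ρ)²) = 0.256798·1.39876·0.5913/(2·0.16700)
= 0.63597

Final: 0.63597


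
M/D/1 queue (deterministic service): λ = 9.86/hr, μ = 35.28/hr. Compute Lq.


ρ = 9.86/35.28 = 0.2795
M/D/1: Lq = ρ²/(2(1−ρ)) = 0.07811/(2·0.7205) = 0.05420

Final: 0.05420


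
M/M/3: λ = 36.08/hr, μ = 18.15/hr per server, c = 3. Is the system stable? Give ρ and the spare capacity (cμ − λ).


Total capacity cμ = 3·18.15 = 54.45/hr
ρ = λ/(cμ) = 36.08/54.45 = 0.6626
Stable ⇔ ρ < 1: YES
Spare capacity = cμ − λ = 54.45 − 36.08 = 18.37/hr

Final: ρ = 0.6626; stable; margin = 18.37/hr


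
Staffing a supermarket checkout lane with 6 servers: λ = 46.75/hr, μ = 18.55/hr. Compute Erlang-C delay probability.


a = λ/μ = 2.5202; ρ = a/6 = 0.4200
P₀ = 0.079964 (from M/M/c formula)
C(c,a) = [a^c/(c!(1−ρ))]·P₀ = [256.22778/(720·0.5800)]·0.079964
= 0.61361·0.079964 = 0.049067

Final: 0.049067


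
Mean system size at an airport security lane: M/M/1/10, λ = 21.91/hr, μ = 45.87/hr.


ρ = 21.91/45.87 = 0.4777
L = ρ[1 − (K+1)ρ^K + Kρ^(K+1)] / [(1−ρ)(1−ρ^(K+1))]
Numerator: 0.4777·(1 − 11·0.0006182 + 10·0.0002953) = 0.475817
Denominator: (0.5223)·(0.999705) = 0.522192
L = 0.475817/0.522192 = 0.9112

Final: 0.9112


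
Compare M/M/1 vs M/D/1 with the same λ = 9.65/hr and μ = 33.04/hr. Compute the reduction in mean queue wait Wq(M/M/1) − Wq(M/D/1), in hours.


ρ = 9.65/33.04 = 0.2921
Wq(M/M/1) = ρ/(μ−λ) = 0.2921/23.39 = 0.01249 hr
Wq(M/D/1) = ρ/(2(μ−λ)) = 0.006243 hr
Savings = 0.01249 − 0.006243 = 0.006243 hr

Final: 0.006243 hr


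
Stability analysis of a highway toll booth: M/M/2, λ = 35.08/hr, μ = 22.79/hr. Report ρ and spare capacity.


Total capacity cμ = 2·22.79 = 45.58/hr
ρ = λ/(cμ) = 35.08/45.58 = 0.7696
Stable ⇔ ρ < 1: YES
Spare capacity = cμ − λ = 45.58 − 35.08 = 10.50/hr

Final: ρ = 0.7696; stable; margin = 10.50/hr


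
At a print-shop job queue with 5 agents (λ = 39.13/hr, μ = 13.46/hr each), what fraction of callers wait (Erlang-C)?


a = λ/μ = 2.9071; ρ = a/5 = 0.5814
P₀ = 0.051712 (from M/M/c formula)
C(c,a) = [a^c/(c!(1−ρ))]·P₀ = [207.64618/(120·0.4186)]·0.051712
= 4.13400·0.051712 = 0.213778

Final: 0.213778


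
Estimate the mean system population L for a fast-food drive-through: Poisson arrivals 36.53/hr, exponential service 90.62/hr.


ρ = λ/μ = 36.53/90.62 = 0.4031
L = ρ/(1−ρ) = 0.4031/(1 − 0.4031) = 0.4031/0.5969 = 0.6754

Final: 0.6754


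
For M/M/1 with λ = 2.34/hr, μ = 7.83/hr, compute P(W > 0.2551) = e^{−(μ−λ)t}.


W ~ Exponential(μ−λ) for M/M/1.
μ − λ = 7.83 − 2.34 = 5.4900
P(W > t) = e^{−(μ−λ)t} = e^{−1.4005} = 0.246474

Final: 0.246474


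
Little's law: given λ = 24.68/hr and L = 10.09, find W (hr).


W = L/λ = 10.09/24.68 = 0.4088 hr

Final: 0.4088 hr


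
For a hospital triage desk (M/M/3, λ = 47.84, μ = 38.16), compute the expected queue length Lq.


a = λ/μ = 1.2537; ρ = a/3 = 0.4179
P₀ = 0.277496
Lq = P₀·a^c·ρ / (c!·(1−ρ)²) = 0.277496·1.97037·0.4179/(6·0.33885)
= 0.11238

Final: 0.11238


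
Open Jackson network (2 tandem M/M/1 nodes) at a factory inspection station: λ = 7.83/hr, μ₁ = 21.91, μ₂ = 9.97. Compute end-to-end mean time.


Each node sees arrival rate λ = 7.83/hr (tandem ⇒ throughput preserved).
W₁ = 1/(μ₁−λ) = 1/(21.91−7.83) = 0.07102 hr
W₂ = 1/(μ₂−λ) = 1/(9.97−7.83) = 0.46729 hr
W_total = W₁ + W₂ = 0.07102 + 0.46729 = 0.53831 hr

Final: 0.53831 hr


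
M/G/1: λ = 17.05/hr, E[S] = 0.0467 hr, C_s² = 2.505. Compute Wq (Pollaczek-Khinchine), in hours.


ρ = λ·E[S] = 17.05·0.0467 = 0.7962
E[S²] = E[S]²(1+C_s²) = 0.0467²·(1+2.505) = 0.007644
Wq = λ·E[S²]/(2(1−ρ)) = 17.05·0.007644/(2·0.2038) = 0.31981 hr

Final: 0.31981 hr


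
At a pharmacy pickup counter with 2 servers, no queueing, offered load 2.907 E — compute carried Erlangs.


B(2,2.907) = 0.519572 (Erlang-B)
Carried load = a(1 − B) = 2.907·(1 − 0.519572) = 2.907·0.480428 = 1.3966 E

Final: 1.3966 Erlangs


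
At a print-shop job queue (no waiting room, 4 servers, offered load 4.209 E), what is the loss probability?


B(c,a) = (a^c/c!) / Σ_{k=0}^{c} a^k/k!
a^4/4! = 13.076890
Σ terms (k=0..4): 1.00000 + 4.20900 + 8.85784 + 12.42755 + 13.07689 = 39.571280
B = 13.076890/39.571280 = 0.330464

Final: 0.330464


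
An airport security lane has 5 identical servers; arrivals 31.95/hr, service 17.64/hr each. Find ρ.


ρ = λ/(cμ) = 31.95/(5·17.64) = 31.95/88.20 = 0.3622

Final: 0.3622


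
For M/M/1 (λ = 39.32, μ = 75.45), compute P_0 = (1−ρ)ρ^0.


ρ = 39.32/75.45 = 0.5211
P_n = (1−ρ)·ρ^n = (1 − 0.5211)·0.5211^0 = 0.4789·1.000000 = 0.478860

Final: 0.478860


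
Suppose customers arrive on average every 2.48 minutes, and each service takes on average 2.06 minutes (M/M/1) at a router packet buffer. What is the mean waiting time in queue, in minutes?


λ = 60/2.48 = 24.1935 /hr
μ = 60/2.06 = 29.1262 /hr
ρ = λ/μ = 24.1935/29.1262 = 0.8306
Wq = ρ/(μ−λ) = 0.8306/(29.1262−24.1935) = 0.16840 hr
In minutes: 0.16840·60 = 10.104 min

Final: 10.104 min


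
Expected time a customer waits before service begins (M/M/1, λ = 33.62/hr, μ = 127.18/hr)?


ρ = 33.62/127.18 = 0.2643
Wq = ρ/(μ−λ) = 0.2643/(127.18 − 33.62) = 0.2643/93.56 = 0.002825 hr

Final: 0.002825 hr


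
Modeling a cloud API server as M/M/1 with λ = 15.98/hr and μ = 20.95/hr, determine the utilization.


ρ = λ/μ = 15.98/20.95 = 0.7628

Final: 0.7628


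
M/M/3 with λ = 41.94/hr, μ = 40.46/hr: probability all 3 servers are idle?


a = λ/μ = 41.94/40.46 = 1.0366; ρ = a/c = 0.3455
Σ_{k=0}^{2} a^k/k! (terms k=0..2) = 1.00000 + 1.03658 + 0.53725 = 2.57383
Tail: a^3/(3!(1−ρ)) = 1.11380/(6·0.6545) = 0.28364
P₀ = 1/(2.57383 + 0.28364) = 1/2.85747 = 0.349960

Final: 0.349960


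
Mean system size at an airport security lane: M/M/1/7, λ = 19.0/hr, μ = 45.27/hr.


ρ = 19.0/45.27 = 0.4197
L = ρ[1 − (K+1)ρ^K + Kρ^(K+1)] / [(1−ρ)(1−ρ^(K+1))]
Numerator: 0.4197·(1 − 8·0.002294 + 7·0.0009628) = 0.414830
Denominator: (0.5803)·(0.999037) = 0.579737
L = 0.414830/0.579737 = 0.7155

Final: 0.7155


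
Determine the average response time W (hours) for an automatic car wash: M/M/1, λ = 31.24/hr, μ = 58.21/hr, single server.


W = 1/(μ−λ) = 1/(58.21 − 31.24) = 1/26.97 = 0.03708 hr

Final: 0.03708 hr


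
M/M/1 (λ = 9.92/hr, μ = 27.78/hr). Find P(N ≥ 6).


ρ = 9.92/27.78 = 0.3571
P(N ≥ n) = ρ^n = 0.3571^6 = 0.002073

Final: 0.002073


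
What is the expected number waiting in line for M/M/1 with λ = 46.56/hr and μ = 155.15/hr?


ρ = 46.56/155.15 = 0.3001
Lq = ρ²/(1−ρ) = 0.09006/0.6999 = 0.1287

Final: 0.1287


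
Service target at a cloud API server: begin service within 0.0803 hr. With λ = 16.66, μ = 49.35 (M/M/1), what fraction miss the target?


ρ = 16.66/49.35 = 0.3376
P(Wq > t) = ρ·e^{−(μ−λ)t} = 0.3376·e^{−2.6250}
= 0.3376·0.072439 = 0.024455

Final: 0.024455


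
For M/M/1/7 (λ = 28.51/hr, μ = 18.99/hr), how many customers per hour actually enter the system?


ρ = 1.5013; P_K = (1−ρ)ρ^7/(1−ρ^8) = 0.347377
λ_eff = λ(1 − P_K) = 28.51·(1 − 0.347377) = 28.51·0.652623 = 18.6063 /hr

Final: 18.6063 /hr


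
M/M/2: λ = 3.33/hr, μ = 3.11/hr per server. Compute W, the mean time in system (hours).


a = 1.0707; ρ = 0.5354; P₀ = 0.302618
Lq = P₀·a^c·ρ/(c!(1−ρ)²) = 0.43020
Wq = Lq/λ = 0.43020/3.33 = 0.12919 hr
W = Wq + 1/μ = 0.12919 + 0.32154 = 0.45073 hr

Final: 0.45073 hr


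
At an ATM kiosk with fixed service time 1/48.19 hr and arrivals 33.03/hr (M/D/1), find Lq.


ρ = 33.03/48.19 = 0.6854
M/D/1: Lq = ρ²/(2(1−ρ)) = 0.4698/(2·0.3146) = 0.74667

Final: 0.74667


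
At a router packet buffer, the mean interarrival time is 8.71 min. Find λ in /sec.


λ = 1/(interarrival time) in consistent units.
1 second = 0.0166667 min, so λ = 0.0166667/8.71 = 0.001914 per second

Final: 0.001914 /sec


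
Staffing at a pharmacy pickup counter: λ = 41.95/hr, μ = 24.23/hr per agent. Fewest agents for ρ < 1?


Stability requires cμ > λ ⇔ c > λ/μ.
λ/μ = 41.95/24.23 = 1.7313
Minimum integer c = ⌊1.7313⌋ + 1 = 2
Check: 2·24.23 = 48.46 > 41.95, while 1·24.23 = 24.23 ≤ 41.95

Final: 2 servers


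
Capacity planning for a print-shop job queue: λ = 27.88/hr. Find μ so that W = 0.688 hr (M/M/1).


W = 1/(μ−λ) ⇒ μ − λ = 1/W = 1/0.688 = 1.4535
μ = λ + 1/W = 27.88 + 1.4535 = 29.3335 per hr

Final: 29.3335 /hr


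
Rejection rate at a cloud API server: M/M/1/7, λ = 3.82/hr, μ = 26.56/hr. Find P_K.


ρ = λ/μ = 3.82/26.56 = 0.1438
P_K = (1−ρ)ρ^K/(1−ρ^(K+1)) = (0.8562·0.000001273)/(1 − 0.0000001831)
= 0.000001090/1.000000 = 0.000001090

Final: 0.000001090


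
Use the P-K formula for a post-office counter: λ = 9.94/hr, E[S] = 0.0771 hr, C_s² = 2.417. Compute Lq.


ρ = λ·E[S] = 9.94·0.0771 = 0.7664
Lq = ρ²(1+C_s²)/(2(1−ρ)) = 0.5873·(1+2.417)/(2·0.2336)
= 0.5873·3.4170/0.4673 = 4.29512

Final: 4.29512


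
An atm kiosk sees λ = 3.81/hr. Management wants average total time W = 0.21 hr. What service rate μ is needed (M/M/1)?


W = 1/(μ−λ) ⇒ μ − λ = 1/W = 1/0.21 = 4.7619
μ = λ + 1/W = 3.81 + 4.7619 = 8.5719 per hr

Final: 8.5719 /hr


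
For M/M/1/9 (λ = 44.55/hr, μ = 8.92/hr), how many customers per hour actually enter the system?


ρ = 4.9944; P_K = (1−ρ)ρ^9/(1−ρ^10) = 0.799776
λ_eff = λ(1 − P_K) = 44.55·(1 − 0.799776) = 44.55·0.200224 = 8.9200 /hr

Final: 8.9200 /hr


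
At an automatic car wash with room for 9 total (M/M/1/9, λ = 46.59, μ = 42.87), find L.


ρ = 46.59/42.87 = 1.0868
L = ρ[1 − (K+1)ρ^K + Kρ^(K+1)] / [(1−ρ)(1−ρ^(K+1))]
Numerator: 1.0868·(1 − 10·2.114721 + 9·2.298224) = 0.583384
Denominator: (-0.08677)·(-1.298224) = 0.112652
L = 0.583384/0.112652 = 5.1786

Final: 5.1786


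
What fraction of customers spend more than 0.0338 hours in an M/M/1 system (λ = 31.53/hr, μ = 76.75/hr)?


W ~ Exponential(μ−λ) for M/M/1.
μ − λ = 76.75 − 31.53 = 45.2200
P(W > t) = e^{−(μ−λ)t} = e^{−1.5284} = 0.216875

Final: 0.216875


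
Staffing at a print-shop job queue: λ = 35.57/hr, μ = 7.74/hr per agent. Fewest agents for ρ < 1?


Stability requires cμ > λ ⇔ c > λ/μ.
λ/μ = 35.57/7.74 = 4.5956
Minimum integer c = ⌊4.5956⌋ + 1 = 5
Check: 5·7.74 = 38.70 > 35.57, while 4·7.74 = 30.96 ≤ 35.57

Final: 5 servers


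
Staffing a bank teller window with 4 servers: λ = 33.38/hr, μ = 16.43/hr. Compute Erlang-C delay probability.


a = λ/μ = 2.0316; ρ = a/4 = 0.5079
P₀ = 0.126013 (from M/M/c formula)
C(c,a) = [a^c/(c!(1−ρ))]·P₀ = [17.03708/(24·0.4921)]·0.126013
= 1.44258·0.126013 = 0.181785

Final: 0.181785


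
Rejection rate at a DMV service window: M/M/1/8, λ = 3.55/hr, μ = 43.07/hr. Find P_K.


ρ = λ/μ = 3.55/43.07 = 0.08242
P_K = (1−ρ)ρ^K/(1−ρ^(K+1)) = (0.9176·0.000000002130)/(1 − 1.756e-10)
= 0.000000001955/1.000000 = 0.000000001955

Final: 0.000000001955


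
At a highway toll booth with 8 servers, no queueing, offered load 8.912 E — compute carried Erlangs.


B(8,8.912) = 0.284610 (Erlang-B)
Carried load = a(1 − B) = 8.912·(1 − 0.284610) = 8.912·0.715390 = 6.3756 E

Final: 6.3756 Erlangs


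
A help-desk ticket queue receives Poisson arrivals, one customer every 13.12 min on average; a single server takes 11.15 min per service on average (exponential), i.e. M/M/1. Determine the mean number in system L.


λ = 60/13.12 = 4.5732 /hr
μ = 60/11.15 = 5.3812 /hr
ρ = λ/μ = 4.5732/5.3812 = 0.8498
L = ρ/(1−ρ) = 0.8498/0.1502 = 5.6599

Final: 5.6599


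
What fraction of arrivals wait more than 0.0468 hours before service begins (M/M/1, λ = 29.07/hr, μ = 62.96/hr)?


ρ = 29.07/62.96 = 0.4617
P(Wq > t) = ρ·e^{−(μ−λ)t} = 0.4617·e^{−1.5861}
= 0.4617·0.204732 = 0.094529

Final: 0.094529


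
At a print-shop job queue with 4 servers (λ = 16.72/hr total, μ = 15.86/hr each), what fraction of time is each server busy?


ρ = λ/(cμ) = 16.72/(4·15.86) = 16.72/63.44 = 0.2636

Final: 0.2636


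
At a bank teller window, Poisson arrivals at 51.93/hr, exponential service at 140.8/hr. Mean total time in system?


W = 1/(μ−λ) = 1/(140.8 − 51.93) = 1/88.87 = 0.01125 hr

Final: 0.01125 hr


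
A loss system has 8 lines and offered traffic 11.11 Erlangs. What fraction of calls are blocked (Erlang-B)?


B(c,a) = (a^c/c!) / Σ_{k=0}^{c} a^k/k!
a^8/8! = 5756.943247
Σ terms (k=0..8): 1.00000 + 11.11000 + 61.71605 + 228.55511 + 634.81180 + 1410.55183 + 2611.87180 + 4145.41368 + 5756.94325 = 14861.973520
B = 5756.943247/14861.973520 = 0.387361

Final: 0.387361


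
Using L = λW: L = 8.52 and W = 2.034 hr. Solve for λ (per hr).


λ = L/W = 8.52/2.034 = 4.1888 /hr

Final: 4.1888 /hr


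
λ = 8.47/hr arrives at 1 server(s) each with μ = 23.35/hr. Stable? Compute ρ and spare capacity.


Total capacity cμ = 1·23.35 = 23.35/hr
ρ = λ/(cμ) = 8.47/23.35 = 0.3627
Stable ⇔ ρ < 1: YES
Spare capacity = cμ − λ = 23.35 − 8.47 = 14.88/hr

Final: ρ = 0.3627; stable; margin = 14.88/hr


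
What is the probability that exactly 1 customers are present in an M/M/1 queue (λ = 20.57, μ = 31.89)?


ρ = 20.57/31.89 = 0.6450
P_n = (1−ρ)·ρ^n = (1 − 0.6450)·0.6450^1 = 0.3550·0.645030 = 0.228966

Final: 0.228966


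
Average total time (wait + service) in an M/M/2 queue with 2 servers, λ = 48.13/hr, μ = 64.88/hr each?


a = 0.7418; ρ = 0.3709; P₀ = 0.458879
Lq = P₀·a^c·ρ/(c!(1−ρ)²) = 0.11834
Wq = Lq/λ = 0.11834/48.13 = 0.002459 hr
W = Wq + 1/μ = 0.002459 + 0.01541 = 0.01787 hr

Final: 0.01787 hr


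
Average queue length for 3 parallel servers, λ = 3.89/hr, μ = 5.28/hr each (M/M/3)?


a = λ/μ = 0.7367; ρ = a/3 = 0.2456
P₀ = 0.476989
Lq = P₀·a^c·ρ / (c!·(1−ρ)²) = 0.476989·0.39990·0.2456/(6·0.56915)
= 0.01372

Final: 0.01372


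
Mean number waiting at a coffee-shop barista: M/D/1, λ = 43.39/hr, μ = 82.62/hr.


ρ = 43.39/82.62 = 0.5252
M/D/1: Lq = ρ²/(2(1−ρ)) = 0.2758/(2·0.4748) = 0.29043

Final: 0.29043


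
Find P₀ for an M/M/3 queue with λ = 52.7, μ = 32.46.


a = λ/μ = 52.7/32.46 = 1.6235; ρ = a/c = 0.5412
Σ_{k=0}^{2} a^k/k! (terms k=0..2) = 1.00000 + 1.62354 + 1.31794 = 3.94147
Tail: a^3/(3!(1−ρ)) = 4.27943/(6·0.4588) = 1.55450
P₀ = 1/(3.94147 + 1.55450) = 1/5.49598 = 0.181951

Final: 0.181951


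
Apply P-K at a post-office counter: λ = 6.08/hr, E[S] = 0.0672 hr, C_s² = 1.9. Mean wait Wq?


ρ = λ·E[S] = 6.08·0.0672 = 0.4086
E[S²] = E[S]²(1+C_s²) = 0.0672²·(1+1.9) = 0.013096
Wq = λ·E[S²]/(2(1−ρ)) = 6.08·0.013096/(2·0.5914) = 0.06731 hr

Final: 0.06731 hr


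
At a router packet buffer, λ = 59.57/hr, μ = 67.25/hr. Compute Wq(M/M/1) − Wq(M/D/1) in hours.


ρ = 59.57/67.25 = 0.8858
Wq(M/M/1) = ρ/(μ−λ) = 0.8858/7.68 = 0.11534 hr
Wq(M/D/1) = ρ/(2(μ−λ)) = 0.05767 hr
Savings = 0.11534 − 0.05767 = 0.05767 hr

Final: 0.05767 hr


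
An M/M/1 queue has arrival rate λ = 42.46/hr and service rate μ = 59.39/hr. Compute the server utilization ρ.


ρ = λ/μ = 42.46/59.39 = 0.7149

Final: 0.7149


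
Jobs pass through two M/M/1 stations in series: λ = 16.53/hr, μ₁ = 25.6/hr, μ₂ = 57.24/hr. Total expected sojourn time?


Each node sees arrival rate λ = 16.53/hr (tandem ⇒ throughput preserved).
W₁ = 1/(μ₁−λ) = 1/(25.6−16.53) = 0.11025 hr
W₂ = 1/(μ₂−λ) = 1/(57.24−16.53) = 0.02456 hr
W_total = W₁ + W₂ = 0.11025 + 0.02456 = 0.13482 hr

Final: 0.13482 hr


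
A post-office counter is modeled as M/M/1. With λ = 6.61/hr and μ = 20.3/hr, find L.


ρ = λ/μ = 6.61/20.3 = 0.3256
L = ρ/(1−ρ) = 0.3256/(1 − 0.3256) = 0.3256/0.6744 = 0.4828

Final: 0.4828


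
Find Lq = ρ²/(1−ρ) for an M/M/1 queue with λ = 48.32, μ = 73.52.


ρ = 48.32/73.52 = 0.6572
Lq = ρ²/(1−ρ) = 0.4320/0.3428 = 1.2602

Final: 1.2602


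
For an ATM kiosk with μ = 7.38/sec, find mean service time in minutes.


Mean service time = 1/μ = 1/7.38 second = 0.13550 second
In minutes: 0.13550 × 0.0166667 = 0.002258 min

Final: 0.002258 min


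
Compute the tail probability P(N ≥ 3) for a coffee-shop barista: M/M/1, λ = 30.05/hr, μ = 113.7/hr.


ρ = 30.05/113.7 = 0.2643
P(N ≥ n) = ρ^n = 0.2643^3 = 0.018461

Final: 0.018461


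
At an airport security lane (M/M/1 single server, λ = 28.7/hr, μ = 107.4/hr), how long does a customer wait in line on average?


ρ = 28.7/107.4 = 0.2672
Wq = ρ/(μ−λ) = 0.2672/(107.4 − 28.7) = 0.2672/78.70 = 0.003395 hr

Final: 0.003395 hr


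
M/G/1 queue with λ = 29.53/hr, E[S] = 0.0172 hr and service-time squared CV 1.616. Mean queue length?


ρ = λ·E[S] = 29.53·0.0172 = 0.5079
Lq = ρ²(1+C_s²)/(2(1−ρ)) = 0.2580·(1+1.616)/(2·0.4921)
= 0.2580·2.6160/0.9842 = 0.68573

Final: 0.68573


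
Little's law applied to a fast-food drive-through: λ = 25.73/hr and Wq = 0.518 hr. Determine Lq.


Lq = λWq = 25.73·0.518 = 13.3281

Final: 13.3281


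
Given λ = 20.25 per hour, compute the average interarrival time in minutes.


Mean interarrival time = 1/λ = 1/20.25 hour = 0.04938 hour
In minutes: 0.04938 × 60 = 2.9630 min

Final: 2.9630 min


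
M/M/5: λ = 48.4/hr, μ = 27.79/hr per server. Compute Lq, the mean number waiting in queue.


a = λ/μ = 1.7416; ρ = a/5 = 0.3483
P₀ = 0.174610
Lq = P₀·a^c·ρ / (c!·(1−ρ)²) = 0.174610·16.02448·0.3483/(120·0.42468)
= 0.01912

Final: 0.01912


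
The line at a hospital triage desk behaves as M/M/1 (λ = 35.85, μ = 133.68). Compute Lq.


ρ = 35.85/133.68 = 0.2682
Lq = ρ²/(1−ρ) = 0.07192/0.7318 = 0.09827

Final: 0.09827


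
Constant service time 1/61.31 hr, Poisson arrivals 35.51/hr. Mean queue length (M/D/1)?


ρ = 35.51/61.31 = 0.5792
M/D/1: Lq = ρ²/(2(1−ρ)) = 0.3355/(2·0.4208) = 0.39858

Final: 0.39858
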